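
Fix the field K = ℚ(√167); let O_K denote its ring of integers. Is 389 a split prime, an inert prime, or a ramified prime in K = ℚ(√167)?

Since 167 ≢ 1 mod 4, the ring of integers is ℤ[√167] with discriminant 4·167 = 668.
389 ∤ 668, so 389 is unramified.
Legendre symbol by Euler's criterion: (167/389) ≡ 167^194 ≡ 388 (mod 389), i.e. (167/389) = -1.
(167/389) = -1, so 389 is inert.

remains prime (inert)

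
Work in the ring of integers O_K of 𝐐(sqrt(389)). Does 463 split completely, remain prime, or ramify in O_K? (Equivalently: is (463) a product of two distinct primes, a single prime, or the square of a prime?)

split

389 mod 4 = 1, hence disc K = 389 and O_K = ℤ[(1+√389)/2].
Since gcd(463, 389) = 1 the prime 463 does not ramify.
Compute (389/463) via Euler: 389^((463-1)/2) mod 463 = 1, so (389/463) = 1.
d is a quadratic residue mod p, hence 463 splits in O_K.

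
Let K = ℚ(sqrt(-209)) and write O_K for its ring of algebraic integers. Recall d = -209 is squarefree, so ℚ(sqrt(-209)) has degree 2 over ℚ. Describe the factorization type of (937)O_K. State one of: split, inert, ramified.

remains prime (inert)

Since -209 ≢ 1 mod 4, the ring of integers is ℤ[√-209] with discriminant 4·(-209) = -836.
disc(K) = -836 is not divisible by 937; 937 is unramified.
(-209/937) = 728^468 mod 937 = 936, giving Legendre symbol -1.
(-209/937) = -1, so 937 is inert.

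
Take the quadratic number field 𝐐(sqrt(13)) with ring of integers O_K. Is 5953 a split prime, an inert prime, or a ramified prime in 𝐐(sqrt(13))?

splits completely

13 mod 4 = 1, hence disc K = 13 and O_K = ℤ[(1+√13)/2].
5953 ∤ 13, so 5953 is unramified.
Euler's criterion: 13^2976 mod 5953 = 1. Thus (13|5953) = 1.
d is a quadratic residue mod p, hence 5953 splits in O_K.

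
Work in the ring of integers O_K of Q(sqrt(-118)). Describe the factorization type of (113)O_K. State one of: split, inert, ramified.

remains prime (inert)

Since -118 ≢ 1 mod 4, the ring of integers is ℤ[√-118] with discriminant 4·(-118) = -472.
113 ∤ -472, so 113 is unramified.
(-118/113) = 108^56 mod 113 = 112, giving Legendre symbol -1.
d is a non-residue mod p, hence 113 remains inert in O_K.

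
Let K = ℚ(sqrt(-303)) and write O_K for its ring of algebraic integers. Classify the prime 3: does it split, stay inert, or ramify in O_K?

ramified

d = -303 ≡ 1 (mod 4), so O_K = ℤ[(1+√-303)/2] and disc(K) = d = -303.
3 divides disc(K) = -303, so 3 ramifies.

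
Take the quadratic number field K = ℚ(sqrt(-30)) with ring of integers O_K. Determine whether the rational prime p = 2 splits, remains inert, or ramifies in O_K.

ramified — (2) = 𝔭²

Since -30 ≢ 1 mod 4, the ring of integers is ℤ[√-30] with discriminant 4·(-30) = -120.
2 divides disc(K) = -120, so 2 ramifies.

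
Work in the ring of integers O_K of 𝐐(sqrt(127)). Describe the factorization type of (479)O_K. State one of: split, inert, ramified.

remains prime (inert)

Since 127 ≢ 1 mod 4, the ring of integers is ℤ[√127] with discriminant 4·127 = 508.
disc(K) = 508 is not divisible by 479; 479 is unramified.
Euler's criterion: 127^239 mod 479 = 478. Thus (127|479) = -1.
Legendre symbol -1 ⇒ 479 is inert.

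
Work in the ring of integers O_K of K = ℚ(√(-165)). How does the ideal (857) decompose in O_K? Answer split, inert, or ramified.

-165 mod 4 = 3, hence disc K = 4·(-165) = -660 and O_K = ℤ[√-165].
857 ∤ -660, so 857 is unramified.
Legendre symbol by Euler's criterion: (-165/857) ≡ (-165)^428 ≡ 856 (mod 857), i.e. (-165/857) = -1.
d is a non-residue mod p, hence 857 remains inert in O_K.

remains prime (inert)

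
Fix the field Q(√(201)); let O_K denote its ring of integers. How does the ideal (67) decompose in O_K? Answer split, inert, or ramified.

p ramifies

Since 201 ≡ 1 mod 4, the ring of integers is ℤ[(1+√201)/2] with discriminant 201.
67 divides disc(K) = 201, so 67 ramifies.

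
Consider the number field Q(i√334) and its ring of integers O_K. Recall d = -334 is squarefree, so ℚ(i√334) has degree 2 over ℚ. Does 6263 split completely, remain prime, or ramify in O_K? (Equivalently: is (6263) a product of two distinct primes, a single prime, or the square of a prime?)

Since -334 ≢ 1 mod 4, the ring of integers is ℤ[√-334] with discriminant 4·(-334) = -1336.
disc(K) = -1336 is not divisible by 6263; 6263 is unramified.
Compute (-334/6263) via Euler: 5929^((6263-1)/2) mod 6263 = 1, so (-334/6263) = 1.
d is a quadratic residue mod p, hence 6263 splits in O_K.

split — (6263) = 𝔭₁𝔭₂ with 𝔭₁ ≠ 𝔭₂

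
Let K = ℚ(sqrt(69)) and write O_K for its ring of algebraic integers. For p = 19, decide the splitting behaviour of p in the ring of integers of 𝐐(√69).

69 mod 4 = 1, hence disc K = 69 and O_K = ℤ[(1+√69)/2].
Since gcd(19, 69) = 1 the prime 19 does not ramify.
(69/19) = 12^9 mod 19 = 18, giving Legendre symbol -1.
d is a non-residue mod p, hence 19 remains inert in O_K.

inert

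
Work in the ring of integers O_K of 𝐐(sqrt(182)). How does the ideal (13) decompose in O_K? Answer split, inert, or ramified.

ramified — (13) = 𝔭²

d = 182 ≡ 2 (mod 4), so O_K = ℤ[√182] and disc(K) = 4d = 728.
13 divides disc(K) = 728, so 13 ramifies.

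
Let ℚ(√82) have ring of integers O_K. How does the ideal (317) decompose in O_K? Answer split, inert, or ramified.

split

d = 82 ≡ 2 (mod 4), so O_K = ℤ[√82] and disc(K) = 4d = 328.
disc(K) = 328 is not divisible by 317; 317 is unramified.
Euler's criterion: 82^158 mod 317 = 1. Thus (82|317) = 1.
Legendre symbol 1 ⇒ 317 is split.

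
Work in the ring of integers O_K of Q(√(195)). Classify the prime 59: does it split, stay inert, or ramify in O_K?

d = 195 ≡ 3 (mod 4), so O_K = ℤ[√195] and disc(K) = 4d = 780.
disc(K) = 780 is not divisible by 59; 59 is unramified.
Euler's criterion: 195^29 mod 59 = 58. Thus (195|59) = -1.
d is a non-residue mod p, hence 59 remains inert in O_K.

p is inert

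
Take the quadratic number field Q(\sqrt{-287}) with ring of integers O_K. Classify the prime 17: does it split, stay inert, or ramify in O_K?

p splits

d = -287 ≡ 1 (mod 4), so O_K = ℤ[(1+√-287)/2] and disc(K) = d = -287.
Since gcd(17, -287) = 1 the prime 17 does not ramify.
Euler's criterion: (-287)^8 mod 17 = 1. Thus (-287|17) = 1.
d is a quadratic residue mod p, hence 17 splits in O_K.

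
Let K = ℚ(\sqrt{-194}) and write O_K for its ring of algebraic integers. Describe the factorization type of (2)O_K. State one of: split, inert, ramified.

-194 mod 4 = 2, hence disc K = 4·(-194) = -776 and O_K = ℤ[√-194].
Ramification test: 2 | -776. The prime 2 ramifies in K.

p ramifies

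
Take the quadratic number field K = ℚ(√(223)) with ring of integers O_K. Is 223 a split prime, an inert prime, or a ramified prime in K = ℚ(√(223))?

Since 223 ≢ 1 mod 4, the ring of integers is ℤ[√223] with discriminant 4·223 = 892.
Ramification test: 223 | 892. The prime 223 ramifies in K.

p ramifies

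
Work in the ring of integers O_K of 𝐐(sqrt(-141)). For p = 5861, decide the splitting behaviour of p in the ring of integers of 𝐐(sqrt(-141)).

d = -141 ≡ 3 (mod 4), so O_K = ℤ[√-141] and disc(K) = 4d = -564.
5861 ∤ -564, so 5861 is unramified.
Legendre symbol by Euler's criterion: (-141/5861) ≡ (-141)^2930 ≡ 1 (mod 5861), i.e. (-141/5861) = 1.
(-141/5861) = 1, so 5861 splits.

5861 splits in O_K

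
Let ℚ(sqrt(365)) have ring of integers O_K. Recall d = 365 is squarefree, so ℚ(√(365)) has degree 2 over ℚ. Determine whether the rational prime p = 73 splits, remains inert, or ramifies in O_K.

73 is ramified

365 mod 4 = 1, hence disc K = 365 and O_K = ℤ[(1+√365)/2].
disc(K) = 365 = 73·5, so p = 73 is ramified.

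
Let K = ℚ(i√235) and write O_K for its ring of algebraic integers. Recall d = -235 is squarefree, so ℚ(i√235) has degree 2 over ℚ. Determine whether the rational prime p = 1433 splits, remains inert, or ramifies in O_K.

d = -235 ≡ 1 (mod 4), so O_K = ℤ[(1+√-235)/2] and disc(K) = d = -235.
1433 ∤ -235, so 1433 is unramified.
(-235/1433) = 1198^716 mod 1433 = 1, giving Legendre symbol 1.
Legendre symbol 1 ⇒ 1433 is split.

1433 splits in O_K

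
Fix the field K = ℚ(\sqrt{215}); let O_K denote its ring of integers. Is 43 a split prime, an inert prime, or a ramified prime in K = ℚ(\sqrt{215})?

d = 215 ≡ 3 (mod 4), so O_K = ℤ[√215] and disc(K) = 4d = 860.
disc(K) = 860 = 43·20, so p = 43 is ramified.

ramifies in O_K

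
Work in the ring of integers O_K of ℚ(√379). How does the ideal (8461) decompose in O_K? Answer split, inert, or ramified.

p is inert

379 mod 4 = 3, hence disc K = 4·379 = 1516 and O_K = ℤ[√379].
Since gcd(8461, 1516) = 1 the prime 8461 does not ramify.
(379/8461) = 379^4230 mod 8461 = 8460, giving Legendre symbol -1.
Legendre symbol -1 ⇒ 8461 is inert.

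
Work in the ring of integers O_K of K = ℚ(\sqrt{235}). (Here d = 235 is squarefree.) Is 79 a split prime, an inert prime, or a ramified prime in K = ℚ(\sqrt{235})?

p is inert

Since 235 ≢ 1 mod 4, the ring of integers is ℤ[√235] with discriminant 4·235 = 940.
79 ∤ 940, so 79 is unramified.
(235/79) = 77^39 mod 79 = 78, giving Legendre symbol -1.
Legendre symbol -1 ⇒ 79 is inert.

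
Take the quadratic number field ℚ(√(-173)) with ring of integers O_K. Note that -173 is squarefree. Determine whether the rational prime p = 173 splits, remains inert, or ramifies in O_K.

ramified — (173) = 𝔭²

-173 mod 4 = 3, hence disc K = 4·(-173) = -692 and O_K = ℤ[√-173].
173 divides disc(K) = -692, so 173 ramifies.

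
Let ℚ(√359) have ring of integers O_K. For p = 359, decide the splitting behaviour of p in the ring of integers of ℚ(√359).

359 mod 4 = 3, hence disc K = 4·359 = 1436 and O_K = ℤ[√359].
disc(K) = 1436 = 359·4, so p = 359 is ramified.

ramified — (359) = 𝔭²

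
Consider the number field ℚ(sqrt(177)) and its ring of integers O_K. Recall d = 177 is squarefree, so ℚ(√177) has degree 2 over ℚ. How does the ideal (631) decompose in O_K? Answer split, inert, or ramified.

d = 177 ≡ 1 (mod 4), so O_K = ℤ[(1+√177)/2] and disc(K) = d = 177.
Since gcd(631, 177) = 1 the prime 631 does not ramify.
(177/631) = 177^315 mod 631 = 1, giving Legendre symbol 1.
Legendre symbol 1 ⇒ 631 is split.

split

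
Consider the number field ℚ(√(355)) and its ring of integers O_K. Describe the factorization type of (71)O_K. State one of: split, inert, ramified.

71 is ramified

d = 355 ≡ 3 (mod 4), so O_K = ℤ[√355] and disc(K) = 4d = 1420.
71 divides disc(K) = 1420, so 71 ramifies.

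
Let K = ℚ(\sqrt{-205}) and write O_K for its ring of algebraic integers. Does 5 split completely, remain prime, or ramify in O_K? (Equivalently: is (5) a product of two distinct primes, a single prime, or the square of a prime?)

ramified — (5) = 𝔭²

-205 mod 4 = 3, hence disc K = 4·(-205) = -820 and O_K = ℤ[√-205].
Ramification test: 5 | -820. The prime 5 ramifies in K.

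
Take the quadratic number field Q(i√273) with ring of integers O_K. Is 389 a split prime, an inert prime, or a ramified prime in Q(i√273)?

p is inert

-273 mod 4 = 3, hence disc K = 4·(-273) = -1092 and O_K = ℤ[√-273].
389 ∤ -1092, so 389 is unramified.
Legendre symbol by Euler's criterion: (-273/389) ≡ (-273)^194 ≡ 388 (mod 389), i.e. (-273/389) = -1.
(-273/389) = -1, so 389 is inert.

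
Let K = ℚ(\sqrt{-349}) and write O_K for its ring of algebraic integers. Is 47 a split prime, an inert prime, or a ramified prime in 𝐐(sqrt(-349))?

splits completely

Since -349 ≢ 1 mod 4, the ring of integers is ℤ[√-349] with discriminant 4·(-349) = -1396.
Since gcd(47, -1396) = 1 the prime 47 does not ramify.
Euler's criterion: (-349)^23 mod 47 = 1. Thus (-349|47) = 1.
(-349/47) = 1, so 47 splits.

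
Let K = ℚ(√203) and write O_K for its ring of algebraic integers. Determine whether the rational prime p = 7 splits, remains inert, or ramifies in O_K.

ramified — (7) = 𝔭²

203 mod 4 = 3, hence disc K = 4·203 = 812 and O_K = ℤ[√203].
7 divides disc(K) = 812, so 7 ramifies.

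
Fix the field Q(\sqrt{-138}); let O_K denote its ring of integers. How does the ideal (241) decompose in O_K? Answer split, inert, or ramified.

inert — (241) stays prime in O_K

d = -138 ≡ 2 (mod 4), so O_K = ℤ[√-138] and disc(K) = 4d = -552.
241 ∤ -552, so 241 is unramified.
Compute (-138/241) via Euler: 103^((241-1)/2) mod 241 = 240, so (-138/241) = -1.
Legendre symbol -1 ⇒ 241 is inert.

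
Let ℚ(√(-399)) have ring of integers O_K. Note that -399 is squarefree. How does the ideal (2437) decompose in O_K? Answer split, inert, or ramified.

Since -399 ≡ 1 mod 4, the ring of integers is ℤ[(1+√-399)/2] with discriminant -399.
Since gcd(2437, -399) = 1 the prime 2437 does not ramify.
(-399/2437) = 2038^1218 mod 2437 = 1, giving Legendre symbol 1.
(-399/2437) = 1, so 2437 splits.

split — (2437) = 𝔭₁𝔭₂ with 𝔭₁ ≠ 𝔭₂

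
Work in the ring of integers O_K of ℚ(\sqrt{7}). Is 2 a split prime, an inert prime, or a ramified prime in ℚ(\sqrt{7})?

ramified

Since 7 ≢ 1 mod 4, the ring of integers is ℤ[√7] with discriminant 4·7 = 28.
Ramification test: 2 | 28. The prime 2 ramifies in K.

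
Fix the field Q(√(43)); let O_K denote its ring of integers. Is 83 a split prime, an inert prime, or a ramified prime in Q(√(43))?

Since 43 ≢ 1 mod 4, the ring of integers is ℤ[√43] with discriminant 4·43 = 172.
disc(K) = 172 is not divisible by 83; 83 is unramified.
(43/83) = 43^41 mod 83 = 82, giving Legendre symbol -1.
(43/83) = -1, so 83 is inert.

p is inert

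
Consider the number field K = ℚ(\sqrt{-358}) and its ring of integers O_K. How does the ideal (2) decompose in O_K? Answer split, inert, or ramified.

d = -358 ≡ 2 (mod 4), so O_K = ℤ[√-358] and disc(K) = 4d = -1432.
Ramification test: 2 | -1432. The prime 2 ramifies in K.

p ramifies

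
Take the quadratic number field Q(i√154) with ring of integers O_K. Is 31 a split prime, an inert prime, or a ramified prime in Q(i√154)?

Since -154 ≢ 1 mod 4, the ring of integers is ℤ[√-154] with discriminant 4·(-154) = -616.
31 ∤ -616, so 31 is unramified.
Legendre symbol by Euler's criterion: (-154/31) ≡ (-154)^15 ≡ 1 (mod 31), i.e. (-154/31) = 1.
d is a quadratic residue mod p, hence 31 splits in O_K.

31 splits in O_K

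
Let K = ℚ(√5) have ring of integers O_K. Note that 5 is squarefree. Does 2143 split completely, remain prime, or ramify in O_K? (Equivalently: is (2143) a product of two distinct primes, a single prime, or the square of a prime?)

5 mod 4 = 1, hence disc K = 5 and O_K = ℤ[(1+√5)/2].
2143 ∤ 5, so 2143 is unramified.
Euler's criterion: 5^1071 mod 2143 = 2142. Thus (5|2143) = -1.
Legendre symbol -1 ⇒ 2143 is inert.

inert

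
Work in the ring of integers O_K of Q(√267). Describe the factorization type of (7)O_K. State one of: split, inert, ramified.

7 splits in O_K

d = 267 ≡ 3 (mod 4), so O_K = ℤ[√267] and disc(K) = 4d = 1068.
disc(K) = 1068 is not divisible by 7; 7 is unramified.
Legendre symbol by Euler's criterion: (267/7) ≡ 267^3 ≡ 1 (mod 7), i.e. (267/7) = 1.
Legendre symbol 1 ⇒ 7 is split.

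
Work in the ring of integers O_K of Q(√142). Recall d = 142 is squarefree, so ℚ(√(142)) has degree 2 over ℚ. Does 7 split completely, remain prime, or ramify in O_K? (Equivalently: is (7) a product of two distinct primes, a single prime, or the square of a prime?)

Since 142 ≢ 1 mod 4, the ring of integers is ℤ[√142] with discriminant 4·142 = 568.
disc(K) = 568 is not divisible by 7; 7 is unramified.
(142/7) = 2^3 mod 7 = 1, giving Legendre symbol 1.
(142/7) = 1, so 7 splits.

split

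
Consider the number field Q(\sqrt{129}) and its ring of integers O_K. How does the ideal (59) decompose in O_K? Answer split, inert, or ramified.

p is inert

129 mod 4 = 1, hence disc K = 129 and O_K = ℤ[(1+√129)/2].
disc(K) = 129 is not divisible by 59; 59 is unramified.
(129/59) = 11^29 mod 59 = 58, giving Legendre symbol -1.
(129/59) = -1, so 59 is inert.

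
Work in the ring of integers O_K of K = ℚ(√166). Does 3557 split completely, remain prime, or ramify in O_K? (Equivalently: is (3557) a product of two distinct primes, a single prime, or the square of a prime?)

p splits

d = 166 ≡ 2 (mod 4), so O_K = ℤ[√166] and disc(K) = 4d = 664.
disc(K) = 664 is not divisible by 3557; 3557 is unramified.
Euler's criterion: 166^1778 mod 3557 = 1. Thus (166|3557) = 1.
d is a quadratic residue mod p, hence 3557 splits in O_K.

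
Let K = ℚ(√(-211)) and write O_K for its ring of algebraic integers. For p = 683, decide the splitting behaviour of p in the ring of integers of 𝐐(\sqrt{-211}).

Since -211 ≡ 1 mod 4, the ring of integers is ℤ[(1+√-211)/2] with discriminant -211.
disc(K) = -211 is not divisible by 683; 683 is unramified.
Euler's criterion: (-211)^341 mod 683 = 682. Thus (-211|683) = -1.
(-211/683) = -1, so 683 is inert.

p is inert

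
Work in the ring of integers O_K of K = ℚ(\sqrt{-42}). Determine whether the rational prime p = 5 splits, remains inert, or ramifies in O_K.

remains prime (inert)

Since -42 ≢ 1 mod 4, the ring of integers is ℤ[√-42] with discriminant 4·(-42) = -168.
disc(K) = -168 is not divisible by 5; 5 is unramified.
Legendre symbol by Euler's criterion: (-42/5) ≡ (-42)^2 ≡ 4 (mod 5), i.e. (-42/5) = -1.
d is a non-residue mod p, hence 5 remains inert in O_K.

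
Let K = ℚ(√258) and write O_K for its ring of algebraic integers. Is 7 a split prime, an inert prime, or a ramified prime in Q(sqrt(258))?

inert — (7) stays prime in O_K

Since 258 ≢ 1 mod 4, the ring of integers is ℤ[√258] with discriminant 4·258 = 1032.
Since gcd(7, 1032) = 1 the prime 7 does not ramify.
Euler's criterion: 258^3 mod 7 = 6. Thus (258|7) = -1.
(258/7) = -1, so 7 is inert.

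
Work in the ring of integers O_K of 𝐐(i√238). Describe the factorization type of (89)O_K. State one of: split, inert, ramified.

p is inert

-238 mod 4 = 2, hence disc K = 4·(-238) = -952 and O_K = ℤ[√-238].
Since gcd(89, -952) = 1 the prime 89 does not ramify.
Legendre symbol by Euler's criterion: (-238/89) ≡ (-238)^44 ≡ 88 (mod 89), i.e. (-238/89) = -1.
(-238/89) = -1, so 89 is inert.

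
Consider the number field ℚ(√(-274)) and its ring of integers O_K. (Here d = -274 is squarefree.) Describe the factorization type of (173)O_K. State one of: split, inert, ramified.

remains prime (inert)

d = -274 ≡ 2 (mod 4), so O_K = ℤ[√-274] and disc(K) = 4d = -1096.
disc(K) = -1096 is not divisible by 173; 173 is unramified.
(-274/173) = 72^86 mod 173 = 172, giving Legendre symbol -1.
d is a non-residue mod p, hence 173 remains inert in O_K.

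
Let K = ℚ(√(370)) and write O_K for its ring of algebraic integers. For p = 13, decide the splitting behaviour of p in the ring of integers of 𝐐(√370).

13 remains inert

370 mod 4 = 2, hence disc K = 4·370 = 1480 and O_K = ℤ[√370].
13 ∤ 1480, so 13 is unramified.
Legendre symbol by Euler's criterion: (370/13) ≡ 370^6 ≡ 12 (mod 13), i.e. (370/13) = -1.
d is a non-residue mod p, hence 13 remains inert in O_K.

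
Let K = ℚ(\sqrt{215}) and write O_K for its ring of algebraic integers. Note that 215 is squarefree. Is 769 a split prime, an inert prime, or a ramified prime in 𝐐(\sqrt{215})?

d = 215 ≡ 3 (mod 4), so O_K = ℤ[√215] and disc(K) = 4d = 860.
769 ∤ 860, so 769 is unramified.
Euler's criterion: 215^384 mod 769 = 1. Thus (215|769) = 1.
(215/769) = 1, so 769 splits.

p splits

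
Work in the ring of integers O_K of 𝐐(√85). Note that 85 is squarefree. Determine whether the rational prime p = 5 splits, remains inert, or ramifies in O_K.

Since 85 ≡ 1 mod 4, the ring of integers is ℤ[(1+√85)/2] with discriminant 85.
disc(K) = 85 = 5·17, so p = 5 is ramified.

ramified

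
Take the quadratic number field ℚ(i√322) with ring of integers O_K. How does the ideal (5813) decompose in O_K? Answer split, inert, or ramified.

Since -322 ≢ 1 mod 4, the ring of integers is ℤ[√-322] with discriminant 4·(-322) = -1288.
disc(K) = -1288 is not divisible by 5813; 5813 is unramified.
Legendre symbol by Euler's criterion: (-322/5813) ≡ (-322)^2906 ≡ 5812 (mod 5813), i.e. (-322/5813) = -1.
(-322/5813) = -1, so 5813 is inert.

5813 remains inert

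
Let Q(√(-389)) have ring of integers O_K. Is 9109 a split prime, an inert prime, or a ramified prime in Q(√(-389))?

p is inert

Since -389 ≢ 1 mod 4, the ring of integers is ℤ[√-389] with discriminant 4·(-389) = -1556.
disc(K) = -1556 is not divisible by 9109; 9109 is unramified.
Legendre symbol by Euler's criterion: (-389/9109) ≡ (-389)^4554 ≡ 9108 (mod 9109), i.e. (-389/9109) = -1.
(-389/9109) = -1, so 9109 is inert.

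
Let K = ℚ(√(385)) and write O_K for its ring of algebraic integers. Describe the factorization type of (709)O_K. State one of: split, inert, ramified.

Since 385 ≡ 1 mod 4, the ring of integers is ℤ[(1+√385)/2] with discriminant 385.
Since gcd(709, 385) = 1 the prime 709 does not ramify.
Legendre symbol by Euler's criterion: (385/709) ≡ 385^354 ≡ 1 (mod 709), i.e. (385/709) = 1.
(385/709) = 1, so 709 splits.

split — (709) = 𝔭₁𝔭₂ with 𝔭₁ ≠ 𝔭₂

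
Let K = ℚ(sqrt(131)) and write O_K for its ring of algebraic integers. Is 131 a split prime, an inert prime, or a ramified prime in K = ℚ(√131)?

131 is ramified

d = 131 ≡ 3 (mod 4), so O_K = ℤ[√131] and disc(K) = 4d = 524.
Ramification test: 131 | 524. The prime 131 ramifies in K.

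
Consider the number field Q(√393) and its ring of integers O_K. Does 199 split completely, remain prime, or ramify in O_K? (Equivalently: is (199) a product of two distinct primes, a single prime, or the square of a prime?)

d = 393 ≡ 1 (mod 4), so O_K = ℤ[(1+√393)/2] and disc(K) = d = 393.
disc(K) = 393 is not divisible by 199; 199 is unramified.
(393/199) = 194^99 mod 199 = 198, giving Legendre symbol -1.
Legendre symbol -1 ⇒ 199 is inert.

inert — (199) stays prime in O_K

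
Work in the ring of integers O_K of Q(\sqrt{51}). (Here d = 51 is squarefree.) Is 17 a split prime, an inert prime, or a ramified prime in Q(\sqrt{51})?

Since 51 ≢ 1 mod 4, the ring of integers is ℤ[√51] with discriminant 4·51 = 204.
17 divides disc(K) = 204, so 17 ramifies.

17 is ramified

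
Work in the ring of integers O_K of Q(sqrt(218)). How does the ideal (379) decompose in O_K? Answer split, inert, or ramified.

split — (379) = 𝔭₁𝔭₂ with 𝔭₁ ≠ 𝔭₂

218 mod 4 = 2, hence disc K = 4·218 = 872 and O_K = ℤ[√218].
disc(K) = 872 is not divisible by 379; 379 is unramified.
Legendre symbol by Euler's criterion: (218/379) ≡ 218^189 ≡ 1 (mod 379), i.e. (218/379) = 1.
(218/379) = 1, so 379 splits.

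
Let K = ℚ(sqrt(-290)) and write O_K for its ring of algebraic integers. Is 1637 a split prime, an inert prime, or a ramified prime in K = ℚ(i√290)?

p splits

d = -290 ≡ 2 (mod 4), so O_K = ℤ[√-290] and disc(K) = 4d = -1160.
disc(K) = -1160 is not divisible by 1637; 1637 is unramified.
Compute (-290/1637) via Euler: 1347^((1637-1)/2) mod 1637 = 1, so (-290/1637) = 1.
d is a quadratic residue mod p, hence 1637 splits in O_K.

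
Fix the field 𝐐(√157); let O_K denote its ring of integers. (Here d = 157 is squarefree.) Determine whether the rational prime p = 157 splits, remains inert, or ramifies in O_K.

d = 157 ≡ 1 (mod 4), so O_K = ℤ[(1+√157)/2] and disc(K) = d = 157.
157 divides disc(K) = 157, so 157 ramifies.

ramified — (157) = 𝔭²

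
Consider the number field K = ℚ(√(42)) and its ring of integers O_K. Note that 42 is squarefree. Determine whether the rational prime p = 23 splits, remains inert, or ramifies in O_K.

42 mod 4 = 2, hence disc K = 4·42 = 168 and O_K = ℤ[√42].
Since gcd(23, 168) = 1 the prime 23 does not ramify.
(42/23) = 19^11 mod 23 = 22, giving Legendre symbol -1.
d is a non-residue mod p, hence 23 remains inert in O_K.

23 remains inert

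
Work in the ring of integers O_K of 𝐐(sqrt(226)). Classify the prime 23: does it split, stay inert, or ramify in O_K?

Since 226 ≢ 1 mod 4, the ring of integers is ℤ[√226] with discriminant 4·226 = 904.
disc(K) = 904 is not divisible by 23; 23 is unramified.
Euler's criterion: 226^11 mod 23 = 22. Thus (226|23) = -1.
Legendre symbol -1 ⇒ 23 is inert.

inert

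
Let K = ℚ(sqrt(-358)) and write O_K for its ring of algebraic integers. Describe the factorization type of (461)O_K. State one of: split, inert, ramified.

p splits

-358 mod 4 = 2, hence disc K = 4·(-358) = -1432 and O_K = ℤ[√-358].
Since gcd(461, -1432) = 1 the prime 461 does not ramify.
Compute (-358/461) via Euler: 103^((461-1)/2) mod 461 = 1, so (-358/461) = 1.
d is a quadratic residue mod p, hence 461 splits in O_K.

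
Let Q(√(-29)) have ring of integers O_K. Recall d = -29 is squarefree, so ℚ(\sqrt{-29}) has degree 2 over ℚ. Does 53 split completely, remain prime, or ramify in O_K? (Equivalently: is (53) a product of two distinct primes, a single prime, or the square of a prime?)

53 splits in O_K

d = -29 ≡ 3 (mod 4), so O_K = ℤ[√-29] and disc(K) = 4d = -116.
disc(K) = -116 is not divisible by 53; 53 is unramified.
Euler's criterion: (-29)^26 mod 53 = 1. Thus (-29|53) = 1.
Legendre symbol 1 ⇒ 53 is split.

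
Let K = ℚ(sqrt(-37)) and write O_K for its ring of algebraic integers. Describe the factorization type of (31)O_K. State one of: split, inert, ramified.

31 splits in O_K

d = -37 ≡ 3 (mod 4), so O_K = ℤ[√-37] and disc(K) = 4d = -148.
disc(K) = -148 is not divisible by 31; 31 is unramified.
Legendre symbol by Euler's criterion: (-37/31) ≡ (-37)^15 ≡ 1 (mod 31), i.e. (-37/31) = 1.
(-37/31) = 1, so 31 splits.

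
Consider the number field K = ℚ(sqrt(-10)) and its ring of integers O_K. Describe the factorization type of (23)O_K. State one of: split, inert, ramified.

Since -10 ≢ 1 mod 4, the ring of integers is ℤ[√-10] with discriminant 4·(-10) = -40.
disc(K) = -40 is not divisible by 23; 23 is unramified.
Compute (-10/23) via Euler: 13^((23-1)/2) mod 23 = 1, so (-10/23) = 1.
Legendre symbol 1 ⇒ 23 is split.

splits completely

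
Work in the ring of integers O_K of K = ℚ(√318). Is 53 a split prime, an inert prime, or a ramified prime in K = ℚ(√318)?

53 is ramified

Since 318 ≢ 1 mod 4, the ring of integers is ℤ[√318] with discriminant 4·318 = 1272.
disc(K) = 1272 = 53·24, so p = 53 is ramified.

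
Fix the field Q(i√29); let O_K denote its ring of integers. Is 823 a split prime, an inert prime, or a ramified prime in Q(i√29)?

d = -29 ≡ 3 (mod 4), so O_K = ℤ[√-29] and disc(K) = 4d = -116.
Since gcd(823, -116) = 1 the prime 823 does not ramify.
(-29/823) = 794^411 mod 823 = 1, giving Legendre symbol 1.
(-29/823) = 1, so 823 splits.

splits completely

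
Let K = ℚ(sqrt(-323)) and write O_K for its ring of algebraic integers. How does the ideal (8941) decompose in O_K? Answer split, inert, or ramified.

-323 mod 4 = 1, hence disc K = -323 and O_K = ℤ[(1+√-323)/2].
Since gcd(8941, -323) = 1 the prime 8941 does not ramify.
Legendre symbol by Euler's criterion: (-323/8941) ≡ (-323)^4470 ≡ 1 (mod 8941), i.e. (-323/8941) = 1.
(-323/8941) = 1, so 8941 splits.

p splits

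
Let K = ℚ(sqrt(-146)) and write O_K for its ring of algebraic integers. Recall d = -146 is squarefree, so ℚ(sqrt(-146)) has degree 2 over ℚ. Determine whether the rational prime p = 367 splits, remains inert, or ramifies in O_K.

Since -146 ≢ 1 mod 4, the ring of integers is ℤ[√-146] with discriminant 4·(-146) = -584.
Since gcd(367, -584) = 1 the prime 367 does not ramify.
Compute (-146/367) via Euler: 221^((367-1)/2) mod 367 = 366, so (-146/367) = -1.
d is a non-residue mod p, hence 367 remains inert in O_K.

367 remains inert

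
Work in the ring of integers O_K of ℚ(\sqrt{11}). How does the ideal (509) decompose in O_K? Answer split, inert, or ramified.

p splits

d = 11 ≡ 3 (mod 4), so O_K = ℤ[√11] and disc(K) = 4d = 44.
509 ∤ 44, so 509 is unramified.
Euler's criterion: 11^254 mod 509 = 1. Thus (11|509) = 1.
Legendre symbol 1 ⇒ 509 is split.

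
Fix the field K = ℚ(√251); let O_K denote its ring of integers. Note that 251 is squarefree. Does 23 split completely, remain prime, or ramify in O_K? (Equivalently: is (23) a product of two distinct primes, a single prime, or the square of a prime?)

inert — (23) stays prime in O_K

d = 251 ≡ 3 (mod 4), so O_K = ℤ[√251] and disc(K) = 4d = 1004.
23 ∤ 1004, so 23 is unramified.
Euler's criterion: 251^11 mod 23 = 22. Thus (251|23) = -1.
(251/23) = -1, so 23 is inert.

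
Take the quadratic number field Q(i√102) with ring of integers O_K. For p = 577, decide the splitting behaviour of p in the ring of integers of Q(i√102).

d = -102 ≡ 2 (mod 4), so O_K = ℤ[√-102] and disc(K) = 4d = -408.
disc(K) = -408 is not divisible by 577; 577 is unramified.
Legendre symbol by Euler's criterion: (-102/577) ≡ (-102)^288 ≡ 1 (mod 577), i.e. (-102/577) = 1.
Legendre symbol 1 ⇒ 577 is split.

p splits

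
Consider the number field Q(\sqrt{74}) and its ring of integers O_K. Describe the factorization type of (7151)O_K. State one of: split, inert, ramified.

Since 74 ≢ 1 mod 4, the ring of integers is ℤ[√74] with discriminant 4·74 = 296.
7151 ∤ 296, so 7151 is unramified.
Legendre symbol by Euler's criterion: (74/7151) ≡ 74^3575 ≡ 1 (mod 7151), i.e. (74/7151) = 1.
(74/7151) = 1, so 7151 splits.

split — (7151) = 𝔭₁𝔭₂ with 𝔭₁ ≠ 𝔭₂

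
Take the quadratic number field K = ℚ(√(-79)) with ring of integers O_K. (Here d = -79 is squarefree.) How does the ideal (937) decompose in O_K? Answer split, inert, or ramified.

p is inert

d = -79 ≡ 1 (mod 4), so O_K = ℤ[(1+√-79)/2] and disc(K) = d = -79.
disc(K) = -79 is not divisible by 937; 937 is unramified.
Compute (-79/937) via Euler: 858^((937-1)/2) mod 937 = 936, so (-79/937) = -1.
d is a non-residue mod p, hence 937 remains inert in O_K.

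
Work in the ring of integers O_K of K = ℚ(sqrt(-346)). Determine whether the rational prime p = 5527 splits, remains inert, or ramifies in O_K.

-346 mod 4 = 2, hence disc K = 4·(-346) = -1384 and O_K = ℤ[√-346].
disc(K) = -1384 is not divisible by 5527; 5527 is unramified.
Euler's criterion: (-346)^2763 mod 5527 = 5526. Thus (-346|5527) = -1.
d is a non-residue mod p, hence 5527 remains inert in O_K.

inert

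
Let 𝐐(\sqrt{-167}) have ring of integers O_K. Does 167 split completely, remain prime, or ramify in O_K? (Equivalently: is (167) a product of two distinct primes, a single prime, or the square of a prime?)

ramifies in O_K

Since -167 ≡ 1 mod 4, the ring of integers is ℤ[(1+√-167)/2] with discriminant -167.
167 divides disc(K) = -167, so 167 ramifies.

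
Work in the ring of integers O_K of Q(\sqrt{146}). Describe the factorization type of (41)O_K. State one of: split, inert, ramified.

p splits

146 mod 4 = 2, hence disc K = 4·146 = 584 and O_K = ℤ[√146].
41 ∤ 584, so 41 is unramified.
Compute (146/41) via Euler: 23^((41-1)/2) mod 41 = 1, so (146/41) = 1.
Legendre symbol 1 ⇒ 41 is split.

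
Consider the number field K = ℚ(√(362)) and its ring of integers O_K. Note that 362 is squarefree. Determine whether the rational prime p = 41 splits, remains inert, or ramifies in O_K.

d = 362 ≡ 2 (mod 4), so O_K = ℤ[√362] and disc(K) = 4d = 1448.
Since gcd(41, 1448) = 1 the prime 41 does not ramify.
(362/41) = 34^20 mod 41 = 40, giving Legendre symbol -1.
Legendre symbol -1 ⇒ 41 is inert.

remains prime (inert)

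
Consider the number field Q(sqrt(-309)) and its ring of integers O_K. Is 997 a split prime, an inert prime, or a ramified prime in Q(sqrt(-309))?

Since -309 ≢ 1 mod 4, the ring of integers is ℤ[√-309] with discriminant 4·(-309) = -1236.
997 ∤ -1236, so 997 is unramified.
Compute (-309/997) via Euler: 688^((997-1)/2) mod 997 = 996, so (-309/997) = -1.
(-309/997) = -1, so 997 is inert.

997 remains inert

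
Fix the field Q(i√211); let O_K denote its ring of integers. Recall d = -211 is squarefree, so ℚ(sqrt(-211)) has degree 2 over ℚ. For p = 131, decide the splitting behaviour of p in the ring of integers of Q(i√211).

remains prime (inert)

d = -211 ≡ 1 (mod 4), so O_K = ℤ[(1+√-211)/2] and disc(K) = d = -211.
131 ∤ -211, so 131 is unramified.
Legendre symbol by Euler's criterion: (-211/131) ≡ (-211)^65 ≡ 130 (mod 131), i.e. (-211/131) = -1.
(-211/131) = -1, so 131 is inert.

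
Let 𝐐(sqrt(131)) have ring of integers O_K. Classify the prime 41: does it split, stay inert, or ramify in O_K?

131 mod 4 = 3, hence disc K = 4·131 = 524 and O_K = ℤ[√131].
disc(K) = 524 is not divisible by 41; 41 is unramified.
(131/41) = 8^20 mod 41 = 1, giving Legendre symbol 1.
(131/41) = 1, so 41 splits.

split — (41) = 𝔭₁𝔭₂ with 𝔭₁ ≠ 𝔭₂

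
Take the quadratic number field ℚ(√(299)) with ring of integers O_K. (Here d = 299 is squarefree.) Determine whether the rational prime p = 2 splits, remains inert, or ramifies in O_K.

d = 299 ≡ 3 (mod 4), so O_K = ℤ[√299] and disc(K) = 4d = 1196.
disc(K) = 1196 = 2·598, so p = 2 is ramified.

2 is ramified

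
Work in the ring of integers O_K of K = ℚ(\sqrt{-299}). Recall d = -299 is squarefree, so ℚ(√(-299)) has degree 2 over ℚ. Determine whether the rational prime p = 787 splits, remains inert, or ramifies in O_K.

split — (787) = 𝔭₁𝔭₂ with 𝔭₁ ≠ 𝔭₂

Since -299 ≡ 1 mod 4, the ring of integers is ℤ[(1+√-299)/2] with discriminant -299.
787 ∤ -299, so 787 is unramified.
Compute (-299/787) via Euler: 488^((787-1)/2) mod 787 = 1, so (-299/787) = 1.
d is a quadratic residue mod p, hence 787 splits in O_K.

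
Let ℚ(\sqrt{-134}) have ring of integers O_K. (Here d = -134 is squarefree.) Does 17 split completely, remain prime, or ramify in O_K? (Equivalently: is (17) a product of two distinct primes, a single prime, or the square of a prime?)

Since -134 ≢ 1 mod 4, the ring of integers is ℤ[√-134] with discriminant 4·(-134) = -536.
disc(K) = -536 is not divisible by 17; 17 is unramified.
Compute (-134/17) via Euler: 2^((17-1)/2) mod 17 = 1, so (-134/17) = 1.
(-134/17) = 1, so 17 splits.

p splits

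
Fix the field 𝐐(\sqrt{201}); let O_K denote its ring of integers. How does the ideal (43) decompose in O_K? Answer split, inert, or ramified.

Since 201 ≡ 1 mod 4, the ring of integers is ℤ[(1+√201)/2] with discriminant 201.
Since gcd(43, 201) = 1 the prime 43 does not ramify.
(201/43) = 29^21 mod 43 = 42, giving Legendre symbol -1.
(201/43) = -1, so 43 is inert.

remains prime (inert)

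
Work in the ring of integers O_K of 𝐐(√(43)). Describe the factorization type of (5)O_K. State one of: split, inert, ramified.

5 remains inert

43 mod 4 = 3, hence disc K = 4·43 = 172 and O_K = ℤ[√43].
Since gcd(5, 172) = 1 the prime 5 does not ramify.
Euler's criterion: 43^2 mod 5 = 4. Thus (43|5) = -1.
(43/5) = -1, so 5 is inert.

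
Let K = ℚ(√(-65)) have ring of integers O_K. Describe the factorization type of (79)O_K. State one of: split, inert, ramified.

remains prime (inert)

Since -65 ≢ 1 mod 4, the ring of integers is ℤ[√-65] with discriminant 4·(-65) = -260.
disc(K) = -260 is not divisible by 79; 79 is unramified.
Euler's criterion: (-65)^39 mod 79 = 78. Thus (-65|79) = -1.
(-65/79) = -1, so 79 is inert.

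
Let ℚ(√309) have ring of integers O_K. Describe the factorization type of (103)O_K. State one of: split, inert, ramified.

d = 309 ≡ 1 (mod 4), so O_K = ℤ[(1+√309)/2] and disc(K) = d = 309.
disc(K) = 309 = 103·3, so p = 103 is ramified.

p ramifies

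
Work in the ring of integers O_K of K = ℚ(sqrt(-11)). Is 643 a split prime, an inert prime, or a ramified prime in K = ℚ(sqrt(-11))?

-11 mod 4 = 1, hence disc K = -11 and O_K = ℤ[(1+√-11)/2].
643 ∤ -11, so 643 is unramified.
Legendre symbol by Euler's criterion: (-11/643) ≡ (-11)^321 ≡ 1 (mod 643), i.e. (-11/643) = 1.
Legendre symbol 1 ⇒ 643 is split.

split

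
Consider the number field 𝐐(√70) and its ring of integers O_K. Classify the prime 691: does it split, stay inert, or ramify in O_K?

691 remains inert

d = 70 ≡ 2 (mod 4), so O_K = ℤ[√70] and disc(K) = 4d = 280.
Since gcd(691, 280) = 1 the prime 691 does not ramify.
Compute (70/691) via Euler: 70^((691-1)/2) mod 691 = 690, so (70/691) = -1.
Legendre symbol -1 ⇒ 691 is inert.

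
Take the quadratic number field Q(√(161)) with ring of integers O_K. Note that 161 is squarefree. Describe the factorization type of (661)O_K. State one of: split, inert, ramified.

splits completely

161 mod 4 = 1, hence disc K = 161 and O_K = ℤ[(1+√161)/2].
Since gcd(661, 161) = 1 the prime 661 does not ramify.
Euler's criterion: 161^330 mod 661 = 1. Thus (161|661) = 1.
(161/661) = 1, so 661 splits.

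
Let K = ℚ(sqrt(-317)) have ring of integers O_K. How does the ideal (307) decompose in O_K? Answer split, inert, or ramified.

inert

-317 mod 4 = 3, hence disc K = 4·(-317) = -1268 and O_K = ℤ[√-317].
Since gcd(307, -1268) = 1 the prime 307 does not ramify.
(-317/307) = 297^153 mod 307 = 306, giving Legendre symbol -1.
(-317/307) = -1, so 307 is inert.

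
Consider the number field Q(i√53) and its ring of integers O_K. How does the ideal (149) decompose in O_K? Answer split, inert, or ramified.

split

d = -53 ≡ 3 (mod 4), so O_K = ℤ[√-53] and disc(K) = 4d = -212.
149 ∤ -212, so 149 is unramified.
(-53/149) = 96^74 mod 149 = 1, giving Legendre symbol 1.
d is a quadratic residue mod p, hence 149 splits in O_K.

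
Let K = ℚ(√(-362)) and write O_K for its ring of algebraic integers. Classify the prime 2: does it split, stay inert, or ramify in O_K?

-362 mod 4 = 2, hence disc K = 4·(-362) = -1448 and O_K = ℤ[√-362].
disc(K) = -1448 = 2·(-724), so p = 2 is ramified.

p ramifies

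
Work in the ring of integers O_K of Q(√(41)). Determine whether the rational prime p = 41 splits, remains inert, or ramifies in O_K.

ramified — (41) = 𝔭²

d = 41 ≡ 1 (mod 4), so O_K = ℤ[(1+√41)/2] and disc(K) = d = 41.
disc(K) = 41 = 41·1, so p = 41 is ramified.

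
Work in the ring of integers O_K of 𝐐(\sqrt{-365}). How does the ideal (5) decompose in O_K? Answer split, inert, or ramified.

p ramifies

d = -365 ≡ 3 (mod 4), so O_K = ℤ[√-365] and disc(K) = 4d = -1460.
5 divides disc(K) = -1460, so 5 ramifies.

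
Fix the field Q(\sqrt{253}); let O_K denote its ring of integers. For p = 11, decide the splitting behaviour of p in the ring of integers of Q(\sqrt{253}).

11 is ramified

253 mod 4 = 1, hence disc K = 253 and O_K = ℤ[(1+√253)/2].
Ramification test: 11 | 253. The prime 11 ramifies in K.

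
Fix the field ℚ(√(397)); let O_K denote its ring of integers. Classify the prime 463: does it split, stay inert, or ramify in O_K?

Since 397 ≡ 1 mod 4, the ring of integers is ℤ[(1+√397)/2] with discriminant 397.
463 ∤ 397, so 463 is unramified.
(397/463) = 397^231 mod 463 = 462, giving Legendre symbol -1.
Legendre symbol -1 ⇒ 463 is inert.

p is inert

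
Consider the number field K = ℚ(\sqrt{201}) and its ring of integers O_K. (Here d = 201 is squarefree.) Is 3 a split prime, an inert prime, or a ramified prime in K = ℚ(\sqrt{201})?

ramified

Since 201 ≡ 1 mod 4, the ring of integers is ℤ[(1+√201)/2] with discriminant 201.
disc(K) = 201 = 3·67, so p = 3 is ramified.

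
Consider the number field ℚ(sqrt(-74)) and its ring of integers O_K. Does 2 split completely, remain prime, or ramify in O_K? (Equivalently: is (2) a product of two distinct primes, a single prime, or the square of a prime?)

ramifies in O_K

-74 mod 4 = 2, hence disc K = 4·(-74) = -296 and O_K = ℤ[√-74].
disc(K) = -296 = 2·(-148), so p = 2 is ramified.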